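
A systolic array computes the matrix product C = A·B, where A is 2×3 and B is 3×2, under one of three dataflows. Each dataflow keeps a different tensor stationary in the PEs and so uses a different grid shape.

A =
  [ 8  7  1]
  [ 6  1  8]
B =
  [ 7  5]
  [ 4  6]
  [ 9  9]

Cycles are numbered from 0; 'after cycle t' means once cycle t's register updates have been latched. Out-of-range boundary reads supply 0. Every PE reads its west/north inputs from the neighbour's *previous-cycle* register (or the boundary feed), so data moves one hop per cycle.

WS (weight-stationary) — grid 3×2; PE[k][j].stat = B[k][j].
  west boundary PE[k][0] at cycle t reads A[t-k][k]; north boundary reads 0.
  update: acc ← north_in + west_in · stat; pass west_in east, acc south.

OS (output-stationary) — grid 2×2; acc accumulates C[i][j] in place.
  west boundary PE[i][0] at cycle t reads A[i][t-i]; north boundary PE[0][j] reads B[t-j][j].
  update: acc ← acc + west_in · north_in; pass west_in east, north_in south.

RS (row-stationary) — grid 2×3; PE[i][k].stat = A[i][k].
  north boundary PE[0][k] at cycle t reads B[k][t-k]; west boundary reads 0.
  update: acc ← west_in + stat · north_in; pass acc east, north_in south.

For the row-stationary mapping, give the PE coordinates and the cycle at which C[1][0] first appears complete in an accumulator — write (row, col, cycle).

Under RS, C[1][0] lands at PE[1][2]:
  after 0 — PE[1][2] acc=0, pass-E 0, pass-S 0
  after 1 — PE[1][2] acc=0, pass-E 0, pass-S 0
  after 2 — PE[1][2] acc=0, pass-E 0, pass-S 0
  after 3 — PE[1][2] acc=118, pass-E 118, pass-S 9

(row, col, cycle) = (1, 2, 3)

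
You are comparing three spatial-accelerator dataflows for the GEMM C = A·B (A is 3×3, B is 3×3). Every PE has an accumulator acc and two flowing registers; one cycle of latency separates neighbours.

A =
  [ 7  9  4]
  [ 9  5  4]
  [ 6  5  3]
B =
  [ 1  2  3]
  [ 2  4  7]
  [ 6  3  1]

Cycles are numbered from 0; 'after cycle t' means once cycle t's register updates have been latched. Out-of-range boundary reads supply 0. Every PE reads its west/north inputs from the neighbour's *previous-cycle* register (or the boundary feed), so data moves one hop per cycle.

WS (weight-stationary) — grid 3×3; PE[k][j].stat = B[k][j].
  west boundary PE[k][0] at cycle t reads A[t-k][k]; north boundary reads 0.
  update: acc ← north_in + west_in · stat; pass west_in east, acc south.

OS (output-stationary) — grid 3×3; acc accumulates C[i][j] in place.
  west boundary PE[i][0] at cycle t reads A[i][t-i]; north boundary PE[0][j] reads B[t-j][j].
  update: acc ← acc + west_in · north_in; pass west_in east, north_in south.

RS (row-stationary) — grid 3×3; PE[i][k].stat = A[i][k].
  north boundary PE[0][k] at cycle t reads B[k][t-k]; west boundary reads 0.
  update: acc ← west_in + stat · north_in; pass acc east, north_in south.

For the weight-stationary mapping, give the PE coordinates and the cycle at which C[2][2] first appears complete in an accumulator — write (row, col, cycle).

Under WS, C[2][2] lands at PE[2][2]:
  [0] (2,2) acc=0 (h:0 v:0)
  [1] (2,2) acc=0 (h:0 v:0)
  [2] (2,2) acc=0 (h:0 v:0)
  [3] (2,2) acc=0 (h:0 v:0)
  [4] (2,2) acc=88 (h:4 v:88)
  [5] (2,2) acc=66 (h:4 v:66)
  [6] (2,2) acc=56 (h:3 v:56)

(row, col, cycle) = (2, 2, 6)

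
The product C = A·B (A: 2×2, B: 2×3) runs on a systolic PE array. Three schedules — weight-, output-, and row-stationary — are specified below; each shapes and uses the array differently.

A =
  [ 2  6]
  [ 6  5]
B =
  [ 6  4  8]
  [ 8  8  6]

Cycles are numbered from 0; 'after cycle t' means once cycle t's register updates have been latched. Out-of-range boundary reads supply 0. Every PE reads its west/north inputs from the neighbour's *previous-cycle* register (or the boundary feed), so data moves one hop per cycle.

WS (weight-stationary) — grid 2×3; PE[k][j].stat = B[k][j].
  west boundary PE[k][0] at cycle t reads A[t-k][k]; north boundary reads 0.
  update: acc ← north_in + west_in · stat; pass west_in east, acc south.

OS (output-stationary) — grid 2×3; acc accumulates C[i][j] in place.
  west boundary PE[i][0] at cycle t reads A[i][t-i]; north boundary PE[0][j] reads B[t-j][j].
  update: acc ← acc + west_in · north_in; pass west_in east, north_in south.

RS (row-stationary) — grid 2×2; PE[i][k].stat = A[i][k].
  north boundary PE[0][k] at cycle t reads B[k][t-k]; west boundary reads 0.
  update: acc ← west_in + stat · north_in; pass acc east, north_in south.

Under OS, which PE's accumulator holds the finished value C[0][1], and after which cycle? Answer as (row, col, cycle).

Under OS, C[0][1] lands at PE[0][1]:
  step 0 · PE0,1: acc=0; fwd→0 fwd↓0
  step 1 · PE0,1: acc=8; fwd→2 fwd↓4
  step 2 · PE0,1: acc=56; fwd→6 fwd↓8

(row, col, cycle) = (0, 1, 2)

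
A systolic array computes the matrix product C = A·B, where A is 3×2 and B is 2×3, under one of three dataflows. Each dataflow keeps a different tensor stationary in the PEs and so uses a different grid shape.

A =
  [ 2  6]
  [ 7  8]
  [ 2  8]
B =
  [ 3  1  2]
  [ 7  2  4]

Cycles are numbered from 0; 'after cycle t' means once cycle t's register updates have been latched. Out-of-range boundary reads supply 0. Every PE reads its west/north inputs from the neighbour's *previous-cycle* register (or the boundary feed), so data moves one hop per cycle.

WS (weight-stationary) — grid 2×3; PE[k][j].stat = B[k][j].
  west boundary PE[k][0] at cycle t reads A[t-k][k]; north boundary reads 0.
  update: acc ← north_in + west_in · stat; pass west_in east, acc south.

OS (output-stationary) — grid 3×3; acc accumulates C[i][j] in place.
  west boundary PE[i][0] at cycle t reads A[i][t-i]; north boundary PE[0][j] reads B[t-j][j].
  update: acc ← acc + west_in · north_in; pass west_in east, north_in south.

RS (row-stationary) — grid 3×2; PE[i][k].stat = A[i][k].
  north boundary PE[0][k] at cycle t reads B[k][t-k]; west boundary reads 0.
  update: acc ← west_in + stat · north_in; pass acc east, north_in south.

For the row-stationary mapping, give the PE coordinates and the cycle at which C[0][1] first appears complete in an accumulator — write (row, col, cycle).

RS — PE[0][1] is where C[0][1] collects:
  c0 r0c1: 0 / 0 / 0
  c1 r0c1: 48 / 48 / 7
  c2 r0c1: 14 / 14 / 2

(row, col, cycle) = (0, 1, 2)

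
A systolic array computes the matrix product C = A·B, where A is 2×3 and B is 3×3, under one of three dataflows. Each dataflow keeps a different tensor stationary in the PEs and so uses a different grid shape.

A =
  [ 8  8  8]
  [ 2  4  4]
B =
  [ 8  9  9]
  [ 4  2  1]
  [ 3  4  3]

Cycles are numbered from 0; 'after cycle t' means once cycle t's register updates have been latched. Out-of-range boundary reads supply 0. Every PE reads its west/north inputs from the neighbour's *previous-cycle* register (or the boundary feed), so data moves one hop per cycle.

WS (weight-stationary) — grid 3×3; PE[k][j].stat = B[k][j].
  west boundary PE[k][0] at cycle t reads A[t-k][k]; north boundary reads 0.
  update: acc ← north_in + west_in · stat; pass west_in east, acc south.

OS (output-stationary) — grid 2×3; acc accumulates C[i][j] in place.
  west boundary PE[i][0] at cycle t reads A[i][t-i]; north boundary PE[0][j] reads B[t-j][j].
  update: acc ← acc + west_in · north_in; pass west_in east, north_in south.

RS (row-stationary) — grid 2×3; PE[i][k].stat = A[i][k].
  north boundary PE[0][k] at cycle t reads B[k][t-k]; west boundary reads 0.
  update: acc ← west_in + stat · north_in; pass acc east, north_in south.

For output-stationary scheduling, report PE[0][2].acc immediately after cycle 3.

PE[0][2].acc = 80

Tracing OS — 2×3 array, target PE[0][2]:
  @0  [0,1]  acc 0  |  →0  ↓0
  @0  [0,2]  acc 0  |  →0  ↓0
  @1  [0,1]  acc 72  |  →8  ↓9
  @1  [0,2]  acc 0  |  →0  ↓0
  @2  [0,1]  acc 88  |  →8  ↓2
  @2  [0,2]  acc 72  |  →8  ↓9
  @3  [0,1]  acc 120  |  →8  ↓4
  @3  [0,2]  acc 80  |  →8  ↓1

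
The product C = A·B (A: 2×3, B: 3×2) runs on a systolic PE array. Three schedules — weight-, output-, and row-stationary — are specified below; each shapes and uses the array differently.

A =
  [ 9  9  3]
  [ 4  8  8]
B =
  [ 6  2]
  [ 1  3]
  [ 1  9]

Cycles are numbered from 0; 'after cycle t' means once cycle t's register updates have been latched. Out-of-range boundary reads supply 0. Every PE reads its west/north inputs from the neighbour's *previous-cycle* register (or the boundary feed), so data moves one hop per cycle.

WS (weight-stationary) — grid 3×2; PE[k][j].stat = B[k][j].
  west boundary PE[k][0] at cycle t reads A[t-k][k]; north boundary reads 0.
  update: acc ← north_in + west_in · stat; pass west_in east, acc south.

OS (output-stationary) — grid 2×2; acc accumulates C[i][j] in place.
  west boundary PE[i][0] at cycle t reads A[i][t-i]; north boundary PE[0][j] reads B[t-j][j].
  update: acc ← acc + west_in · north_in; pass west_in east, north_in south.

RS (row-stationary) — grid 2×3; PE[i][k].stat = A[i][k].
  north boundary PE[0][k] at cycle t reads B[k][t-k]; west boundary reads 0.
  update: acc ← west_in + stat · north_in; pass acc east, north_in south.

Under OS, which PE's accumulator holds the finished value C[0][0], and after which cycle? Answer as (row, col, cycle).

Under OS, C[0][0] lands at PE[0][0]:
  @0  [0,0]  acc 54  |  →9  ↓6
  @1  [0,0]  acc 63  |  →9  ↓1
  @2  [0,0]  acc 66  |  →3  ↓1

(row, col, cycle) = (0, 0, 2)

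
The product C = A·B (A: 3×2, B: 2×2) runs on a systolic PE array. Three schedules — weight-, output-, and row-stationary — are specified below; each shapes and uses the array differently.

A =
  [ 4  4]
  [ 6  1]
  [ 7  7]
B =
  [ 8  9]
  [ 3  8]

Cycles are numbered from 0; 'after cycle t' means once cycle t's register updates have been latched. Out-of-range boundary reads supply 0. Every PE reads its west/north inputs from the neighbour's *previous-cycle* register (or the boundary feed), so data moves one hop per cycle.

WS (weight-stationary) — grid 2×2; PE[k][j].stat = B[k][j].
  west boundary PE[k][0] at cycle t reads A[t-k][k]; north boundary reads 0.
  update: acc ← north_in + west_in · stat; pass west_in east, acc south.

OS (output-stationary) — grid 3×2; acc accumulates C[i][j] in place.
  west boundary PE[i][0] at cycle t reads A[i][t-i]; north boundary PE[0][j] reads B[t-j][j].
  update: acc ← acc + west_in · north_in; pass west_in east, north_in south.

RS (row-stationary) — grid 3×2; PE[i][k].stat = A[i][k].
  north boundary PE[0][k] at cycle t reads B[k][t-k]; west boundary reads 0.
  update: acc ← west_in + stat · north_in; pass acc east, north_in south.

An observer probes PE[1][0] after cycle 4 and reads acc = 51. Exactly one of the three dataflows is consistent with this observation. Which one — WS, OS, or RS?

Under WS (2×2), PE[1][0]:
  after 0 — PE[1][0] acc=0, pass-E 0, pass-S 0
  after 1 — PE[1][0] acc=44, pass-E 4, pass-S 44
  after 2 — PE[1][0] acc=51, pass-E 1, pass-S 51
  after 3 — PE[1][0] acc=77, pass-E 7, pass-S 77
  after 4 — PE[1][0] acc=0, pass-E 0, pass-S 0
Under OS (3×2), PE[1][0]:
  after 0 — PE[1][0] acc=0, pass-E 0, pass-S 0
  after 1 — PE[1][0] acc=48, pass-E 6, pass-S 8
  after 2 — PE[1][0] acc=51, pass-E 1, pass-S 3
  after 3 — PE[1][0] acc=51, pass-E 0, pass-S 0
  after 4 — PE[1][0] acc=51, pass-E 0, pass-S 0
Under RS (3×2), PE[1][0]:
  after 0 — PE[1][0] acc=0, pass-E 0, pass-S 0
  after 1 — PE[1][0] acc=48, pass-E 48, pass-S 8
  after 2 — PE[1][0] acc=54, pass-E 54, pass-S 9
  after 3 — PE[1][0] acc=0, pass-E 0, pass-S 0
  after 4 — PE[1][0] acc=0, pass-E 0, pass-S 0

dataflow = OS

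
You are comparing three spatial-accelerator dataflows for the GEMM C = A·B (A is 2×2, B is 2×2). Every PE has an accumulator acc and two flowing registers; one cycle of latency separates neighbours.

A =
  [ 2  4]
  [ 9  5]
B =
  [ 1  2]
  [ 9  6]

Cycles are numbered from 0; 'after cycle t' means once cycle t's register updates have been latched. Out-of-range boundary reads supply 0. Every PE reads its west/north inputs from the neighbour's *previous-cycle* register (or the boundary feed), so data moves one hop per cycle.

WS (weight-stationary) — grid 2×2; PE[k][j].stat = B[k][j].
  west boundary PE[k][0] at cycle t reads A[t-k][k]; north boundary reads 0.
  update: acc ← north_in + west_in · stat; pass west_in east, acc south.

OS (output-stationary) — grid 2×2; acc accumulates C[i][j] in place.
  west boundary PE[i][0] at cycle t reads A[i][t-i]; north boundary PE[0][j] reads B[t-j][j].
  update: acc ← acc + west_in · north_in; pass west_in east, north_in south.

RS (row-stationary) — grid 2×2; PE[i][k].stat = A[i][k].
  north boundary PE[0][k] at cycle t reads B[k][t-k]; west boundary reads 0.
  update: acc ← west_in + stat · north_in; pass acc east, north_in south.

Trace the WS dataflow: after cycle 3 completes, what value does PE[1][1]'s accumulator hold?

PE[1][1].acc = 48

WS 2×2: PE[1][1] cycle-by-cycle (with neighbour feeds):
  after 0 — PE[0][1] acc=0, pass-E 0, pass-S 0
  after 0 — PE[1][0] acc=0, pass-E 0, pass-S 0
  after 0 — PE[1][1] acc=0, pass-E 0, pass-S 0
  after 1 — PE[0][1] acc=4, pass-E 2, pass-S 4
  after 1 — PE[1][0] acc=38, pass-E 4, pass-S 38
  after 1 — PE[1][1] acc=0, pass-E 0, pass-S 0
  after 2 — PE[0][1] acc=18, pass-E 9, pass-S 18
  after 2 — PE[1][0] acc=54, pass-E 5, pass-S 54
  after 2 — PE[1][1] acc=28, pass-E 4, pass-S 28
  after 3 — PE[0][1] acc=0, pass-E 0, pass-S 0
  after 3 — PE[1][0] acc=0, pass-E 0, pass-S 0
  after 3 — PE[1][1] acc=48, pass-E 5, pass-S 48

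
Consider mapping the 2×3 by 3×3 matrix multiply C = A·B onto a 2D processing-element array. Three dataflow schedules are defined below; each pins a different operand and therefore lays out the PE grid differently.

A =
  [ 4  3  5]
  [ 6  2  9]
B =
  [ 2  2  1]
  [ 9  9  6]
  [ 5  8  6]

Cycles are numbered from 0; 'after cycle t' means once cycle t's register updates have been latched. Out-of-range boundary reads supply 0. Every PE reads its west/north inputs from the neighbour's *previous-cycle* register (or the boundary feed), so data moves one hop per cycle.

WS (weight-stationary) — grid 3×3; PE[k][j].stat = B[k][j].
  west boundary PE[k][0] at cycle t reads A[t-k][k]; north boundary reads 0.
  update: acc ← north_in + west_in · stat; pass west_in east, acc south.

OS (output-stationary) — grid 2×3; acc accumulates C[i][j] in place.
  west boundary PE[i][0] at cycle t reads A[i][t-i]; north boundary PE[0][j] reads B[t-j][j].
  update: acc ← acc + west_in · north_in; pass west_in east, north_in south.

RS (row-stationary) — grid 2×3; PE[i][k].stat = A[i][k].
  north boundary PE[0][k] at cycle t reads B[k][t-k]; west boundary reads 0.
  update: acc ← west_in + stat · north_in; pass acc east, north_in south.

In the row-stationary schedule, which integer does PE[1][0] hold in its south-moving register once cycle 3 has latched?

register = 1

Tracing RS — 2×3 array, target PE[1][0]:
  cycle 0: PE[0][0] → acc 8, east 8, south 2
  cycle 0: PE[1][0] → acc 0, east 0, south 0
  cycle 1: PE[0][0] → acc 8, east 8, south 2
  cycle 1: PE[1][0] → acc 12, east 12, south 2
  cycle 2: PE[0][0] → acc 4, east 4, south 1
  cycle 2: PE[1][0] → acc 12, east 12, south 2
  cycle 3: PE[0][0] → acc 0, east 0, south 0
  cycle 3: PE[1][0] → acc 6, east 6, south 1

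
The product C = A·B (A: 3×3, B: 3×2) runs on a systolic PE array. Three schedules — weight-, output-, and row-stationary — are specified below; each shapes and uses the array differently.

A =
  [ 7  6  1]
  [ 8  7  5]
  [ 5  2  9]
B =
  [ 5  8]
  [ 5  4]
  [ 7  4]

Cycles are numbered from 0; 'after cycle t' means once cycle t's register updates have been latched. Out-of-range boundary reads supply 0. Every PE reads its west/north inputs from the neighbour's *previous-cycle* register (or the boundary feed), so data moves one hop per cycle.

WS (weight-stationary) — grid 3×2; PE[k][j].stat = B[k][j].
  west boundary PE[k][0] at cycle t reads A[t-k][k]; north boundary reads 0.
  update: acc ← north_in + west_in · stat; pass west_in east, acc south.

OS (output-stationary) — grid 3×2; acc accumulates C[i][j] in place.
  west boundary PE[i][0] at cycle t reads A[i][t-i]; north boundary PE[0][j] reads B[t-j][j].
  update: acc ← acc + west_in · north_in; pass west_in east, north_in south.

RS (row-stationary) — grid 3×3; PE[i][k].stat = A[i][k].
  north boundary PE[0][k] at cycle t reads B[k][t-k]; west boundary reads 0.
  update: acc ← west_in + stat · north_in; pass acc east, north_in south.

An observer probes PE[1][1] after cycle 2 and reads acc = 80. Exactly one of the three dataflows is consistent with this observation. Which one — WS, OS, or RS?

dataflow = WS

— WS: 3×2; PE[1][1] trace:
  cycle 0: PE[1][1] → acc 0, east 0, south 0
  cycle 1: PE[1][1] → acc 0, east 0, south 0
  cycle 2: PE[1][1] → acc 80, east 6, south 80
— OS: 3×2; PE[1][1] trace:
  cycle 0: PE[1][1] → acc 0, east 0, south 0
  cycle 1: PE[1][1] → acc 0, east 0, south 0
  cycle 2: PE[1][1] → acc 64, east 8, south 8
— RS: 3×3; PE[1][1] trace:
  cycle 0: PE[1][1] → acc 0, east 0, south 0
  cycle 1: PE[1][1] → acc 0, east 0, south 0
  cycle 2: PE[1][1] → acc 75, east 75, south 5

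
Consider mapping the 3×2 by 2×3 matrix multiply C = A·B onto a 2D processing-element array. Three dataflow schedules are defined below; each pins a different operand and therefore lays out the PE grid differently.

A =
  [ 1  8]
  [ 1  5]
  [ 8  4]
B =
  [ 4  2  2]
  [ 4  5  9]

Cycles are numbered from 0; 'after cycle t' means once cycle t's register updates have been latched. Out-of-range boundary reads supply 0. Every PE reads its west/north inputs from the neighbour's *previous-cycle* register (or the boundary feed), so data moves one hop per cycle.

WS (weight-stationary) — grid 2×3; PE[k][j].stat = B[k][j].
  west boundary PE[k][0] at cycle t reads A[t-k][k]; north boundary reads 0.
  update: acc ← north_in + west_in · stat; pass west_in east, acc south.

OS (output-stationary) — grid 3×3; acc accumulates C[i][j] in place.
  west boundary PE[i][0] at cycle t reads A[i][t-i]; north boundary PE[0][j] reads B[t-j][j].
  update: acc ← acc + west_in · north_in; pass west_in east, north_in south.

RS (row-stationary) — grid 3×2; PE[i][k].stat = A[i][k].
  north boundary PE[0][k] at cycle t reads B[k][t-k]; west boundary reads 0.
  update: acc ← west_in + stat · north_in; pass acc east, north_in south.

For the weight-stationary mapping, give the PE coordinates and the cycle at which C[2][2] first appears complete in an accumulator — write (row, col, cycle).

(row, col, cycle) = (1, 2, 5)

Under WS, C[2][2] lands at PE[1][2]:
  0: (1,2).acc=0  regs=<0,0>
  1: (1,2).acc=0  regs=<0,0>
  2: (1,2).acc=0  regs=<0,0>
  3: (1,2).acc=74  regs=<8,74>
  4: (1,2).acc=47  regs=<5,47>
  5: (1,2).acc=52  regs=<4,52>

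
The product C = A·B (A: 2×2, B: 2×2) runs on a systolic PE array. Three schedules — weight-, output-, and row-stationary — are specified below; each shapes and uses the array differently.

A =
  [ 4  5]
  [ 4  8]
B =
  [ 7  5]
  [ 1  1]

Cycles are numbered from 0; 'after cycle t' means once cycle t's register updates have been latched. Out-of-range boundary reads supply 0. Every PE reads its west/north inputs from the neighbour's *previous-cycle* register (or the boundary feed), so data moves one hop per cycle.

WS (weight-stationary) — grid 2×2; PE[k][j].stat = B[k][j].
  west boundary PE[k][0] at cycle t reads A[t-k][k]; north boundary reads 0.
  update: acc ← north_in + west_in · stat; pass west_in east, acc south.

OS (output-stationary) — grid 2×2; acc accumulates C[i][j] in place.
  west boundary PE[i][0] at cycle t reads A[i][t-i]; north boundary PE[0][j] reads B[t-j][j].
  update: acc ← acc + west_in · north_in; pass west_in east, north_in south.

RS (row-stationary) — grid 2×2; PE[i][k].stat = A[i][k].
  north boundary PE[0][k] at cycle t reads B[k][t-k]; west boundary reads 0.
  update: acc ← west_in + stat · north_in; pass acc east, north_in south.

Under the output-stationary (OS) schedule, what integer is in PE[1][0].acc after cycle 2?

OS 2×2: PE[1][0] cycle-by-cycle (with neighbour feeds):
  cycle 0: PE[0][0] → acc 28, east 4, south 7
  cycle 0: PE[1][0] → acc 0, east 0, south 0
  cycle 1: PE[0][0] → acc 33, east 5, south 1
  cycle 1: PE[1][0] → acc 28, east 4, south 7
  cycle 2: PE[0][0] → acc 33, east 0, south 0
  cycle 2: PE[1][0] → acc 36, east 8, south 1

PE[1][0].acc = 36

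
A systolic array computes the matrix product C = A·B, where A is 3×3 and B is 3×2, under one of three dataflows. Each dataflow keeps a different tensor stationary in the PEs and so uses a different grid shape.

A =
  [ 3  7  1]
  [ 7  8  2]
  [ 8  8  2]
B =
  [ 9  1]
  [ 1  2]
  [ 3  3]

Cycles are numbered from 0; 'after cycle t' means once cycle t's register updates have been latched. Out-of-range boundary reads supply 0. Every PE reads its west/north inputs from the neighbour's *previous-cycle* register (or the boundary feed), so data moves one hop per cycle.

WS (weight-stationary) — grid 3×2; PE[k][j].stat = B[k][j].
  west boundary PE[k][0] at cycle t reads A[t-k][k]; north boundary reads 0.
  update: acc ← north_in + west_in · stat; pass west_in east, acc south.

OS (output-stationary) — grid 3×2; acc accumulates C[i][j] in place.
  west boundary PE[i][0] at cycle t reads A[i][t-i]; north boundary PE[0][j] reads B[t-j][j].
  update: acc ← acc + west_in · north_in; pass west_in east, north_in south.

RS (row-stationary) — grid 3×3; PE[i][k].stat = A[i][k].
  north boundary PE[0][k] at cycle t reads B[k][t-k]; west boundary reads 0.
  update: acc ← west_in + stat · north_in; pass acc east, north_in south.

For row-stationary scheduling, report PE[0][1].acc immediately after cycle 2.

PE[0][1].acc = 17

RS on a 3×3 grid — tracing PE[0][1] and its feeders:
  step 0 · PE0,0: acc=27; fwd→27 fwd↓9
  step 0 · PE0,1: acc=0; fwd→0 fwd↓0
  step 1 · PE0,0: acc=3; fwd→3 fwd↓1
  step 1 · PE0,1: acc=34; fwd→34 fwd↓1
  step 2 · PE0,0: acc=0; fwd→0 fwd↓0
  step 2 · PE0,1: acc=17; fwd→17 fwd↓2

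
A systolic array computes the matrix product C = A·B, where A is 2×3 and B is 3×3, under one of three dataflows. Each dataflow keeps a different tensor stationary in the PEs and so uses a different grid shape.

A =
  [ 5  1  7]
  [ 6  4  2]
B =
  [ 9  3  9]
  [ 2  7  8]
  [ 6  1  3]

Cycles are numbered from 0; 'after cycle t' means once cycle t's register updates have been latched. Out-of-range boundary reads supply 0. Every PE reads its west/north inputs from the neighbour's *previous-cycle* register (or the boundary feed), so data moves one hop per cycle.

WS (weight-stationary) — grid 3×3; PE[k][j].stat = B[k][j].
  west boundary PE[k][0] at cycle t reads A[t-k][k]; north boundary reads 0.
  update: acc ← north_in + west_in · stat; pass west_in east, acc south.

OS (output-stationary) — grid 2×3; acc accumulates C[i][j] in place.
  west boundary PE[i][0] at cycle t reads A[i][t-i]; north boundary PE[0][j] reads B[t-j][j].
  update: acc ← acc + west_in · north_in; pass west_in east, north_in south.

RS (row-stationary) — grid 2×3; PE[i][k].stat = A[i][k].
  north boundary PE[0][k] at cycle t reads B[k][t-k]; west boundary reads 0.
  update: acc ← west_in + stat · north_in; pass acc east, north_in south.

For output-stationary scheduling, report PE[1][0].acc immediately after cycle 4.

PE[1][0].acc = 74

Tracing OS — 2×3 array, target PE[1][0]:
  [0] (0,0) acc=45 (h:5 v:9)
  [0] (1,0) acc=0 (h:0 v:0)
  [1] (0,0) acc=47 (h:1 v:2)
  [1] (1,0) acc=54 (h:6 v:9)
  [2] (0,0) acc=89 (h:7 v:6)
  [2] (1,0) acc=62 (h:4 v:2)
  [3] (0,0) acc=89 (h:0 v:0)
  [3] (1,0) acc=74 (h:2 v:6)
  [4] (0,0) acc=89 (h:0 v:0)
  [4] (1,0) acc=74 (h:0 v:0)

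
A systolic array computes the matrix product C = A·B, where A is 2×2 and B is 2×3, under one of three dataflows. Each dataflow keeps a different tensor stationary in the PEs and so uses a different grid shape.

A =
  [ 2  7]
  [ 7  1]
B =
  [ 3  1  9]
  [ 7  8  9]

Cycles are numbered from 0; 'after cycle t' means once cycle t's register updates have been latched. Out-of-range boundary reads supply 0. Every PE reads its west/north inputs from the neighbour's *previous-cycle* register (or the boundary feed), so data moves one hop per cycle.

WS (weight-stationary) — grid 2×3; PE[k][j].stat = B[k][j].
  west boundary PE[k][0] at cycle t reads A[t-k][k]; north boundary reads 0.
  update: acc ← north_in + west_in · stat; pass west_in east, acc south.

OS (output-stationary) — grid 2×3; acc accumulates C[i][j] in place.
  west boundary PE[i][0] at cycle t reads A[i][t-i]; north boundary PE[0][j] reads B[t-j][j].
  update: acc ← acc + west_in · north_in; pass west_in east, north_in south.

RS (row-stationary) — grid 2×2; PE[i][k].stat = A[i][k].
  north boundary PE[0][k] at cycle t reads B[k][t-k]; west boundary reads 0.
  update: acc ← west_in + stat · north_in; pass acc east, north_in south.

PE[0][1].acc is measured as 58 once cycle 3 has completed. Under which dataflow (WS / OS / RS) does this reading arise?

dataflow = OS

WS (2×3 grid), PE[0][1]:
  t=0 PE[0][1]: acc=0 h=0 v=0
  t=1 PE[0][1]: acc=2 h=2 v=2
  t=2 PE[0][1]: acc=7 h=7 v=7
  t=3 PE[0][1]: acc=0 h=0 v=0
OS (2×3 grid), PE[0][1]:
  t=0 PE[0][1]: acc=0 h=0 v=0
  t=1 PE[0][1]: acc=2 h=2 v=1
  t=2 PE[0][1]: acc=58 h=7 v=8
  t=3 PE[0][1]: acc=58 h=0 v=0
RS (2×2 grid), PE[0][1]:
  t=0 PE[0][1]: acc=0 h=0 v=0
  t=1 PE[0][1]: acc=55 h=55 v=7
  t=2 PE[0][1]: acc=58 h=58 v=8
  t=3 PE[0][1]: acc=81 h=81 v=9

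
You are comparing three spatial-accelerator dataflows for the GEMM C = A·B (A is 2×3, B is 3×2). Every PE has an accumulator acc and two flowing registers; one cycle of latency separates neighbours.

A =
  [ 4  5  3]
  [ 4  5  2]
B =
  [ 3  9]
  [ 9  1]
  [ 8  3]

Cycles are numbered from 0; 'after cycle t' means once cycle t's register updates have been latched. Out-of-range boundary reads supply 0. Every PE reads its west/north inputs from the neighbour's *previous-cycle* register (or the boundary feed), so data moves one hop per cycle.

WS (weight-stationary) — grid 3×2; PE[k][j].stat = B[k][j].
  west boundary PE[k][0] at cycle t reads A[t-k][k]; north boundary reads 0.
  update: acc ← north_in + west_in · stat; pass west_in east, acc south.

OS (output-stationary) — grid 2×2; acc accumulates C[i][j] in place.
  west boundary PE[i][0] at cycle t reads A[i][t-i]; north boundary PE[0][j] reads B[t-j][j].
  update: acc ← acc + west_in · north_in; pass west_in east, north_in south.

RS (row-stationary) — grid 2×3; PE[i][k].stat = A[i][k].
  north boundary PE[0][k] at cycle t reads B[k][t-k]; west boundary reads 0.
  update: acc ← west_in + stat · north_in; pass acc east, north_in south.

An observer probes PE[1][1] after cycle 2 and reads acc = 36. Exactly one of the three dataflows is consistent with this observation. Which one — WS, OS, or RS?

dataflow = OS

WS [3×2] PE[1][1] across cycles:
  cycle 0: PE[1][1] → acc 0, east 0, south 0
  cycle 1: PE[1][1] → acc 0, east 0, south 0
  cycle 2: PE[1][1] → acc 41, east 5, south 41
OS [2×2] PE[1][1] across cycles:
  cycle 0: PE[1][1] → acc 0, east 0, south 0
  cycle 1: PE[1][1] → acc 0, east 0, south 0
  cycle 2: PE[1][1] → acc 36, east 4, south 9
RS [2×3] PE[1][1] across cycles:
  cycle 0: PE[1][1] → acc 0, east 0, south 0
  cycle 1: PE[1][1] → acc 0, east 0, south 0
  cycle 2: PE[1][1] → acc 57, east 57, south 9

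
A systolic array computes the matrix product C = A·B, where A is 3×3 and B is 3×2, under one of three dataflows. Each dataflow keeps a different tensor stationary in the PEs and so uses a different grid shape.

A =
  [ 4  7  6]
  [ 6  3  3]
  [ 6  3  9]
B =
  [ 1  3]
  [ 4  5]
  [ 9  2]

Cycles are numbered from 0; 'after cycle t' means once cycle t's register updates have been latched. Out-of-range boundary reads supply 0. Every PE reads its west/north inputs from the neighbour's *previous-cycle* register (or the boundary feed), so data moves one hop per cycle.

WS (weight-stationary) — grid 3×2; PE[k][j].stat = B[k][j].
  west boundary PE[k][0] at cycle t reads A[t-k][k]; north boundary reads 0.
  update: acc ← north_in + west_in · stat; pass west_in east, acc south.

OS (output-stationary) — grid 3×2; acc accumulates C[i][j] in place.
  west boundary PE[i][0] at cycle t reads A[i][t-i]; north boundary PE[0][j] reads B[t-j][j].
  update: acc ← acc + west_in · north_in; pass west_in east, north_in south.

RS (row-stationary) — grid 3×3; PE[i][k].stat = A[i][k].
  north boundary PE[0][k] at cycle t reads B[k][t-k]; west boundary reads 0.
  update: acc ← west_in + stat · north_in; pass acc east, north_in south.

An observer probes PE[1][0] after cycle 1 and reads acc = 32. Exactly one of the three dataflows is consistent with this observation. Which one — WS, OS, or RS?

Under WS (3×2), PE[1][0]:
  cycle 0: PE[1][0] → acc 0, east 0, south 0
  cycle 1: PE[1][0] → acc 32, east 7, south 32
Under OS (3×2), PE[1][0]:
  cycle 0: PE[1][0] → acc 0, east 0, south 0
  cycle 1: PE[1][0] → acc 6, east 6, south 1
Under RS (3×3), PE[1][0]:
  cycle 0: PE[1][0] → acc 0, east 0, south 0
  cycle 1: PE[1][0] → acc 6, east 6, south 1

dataflow = WS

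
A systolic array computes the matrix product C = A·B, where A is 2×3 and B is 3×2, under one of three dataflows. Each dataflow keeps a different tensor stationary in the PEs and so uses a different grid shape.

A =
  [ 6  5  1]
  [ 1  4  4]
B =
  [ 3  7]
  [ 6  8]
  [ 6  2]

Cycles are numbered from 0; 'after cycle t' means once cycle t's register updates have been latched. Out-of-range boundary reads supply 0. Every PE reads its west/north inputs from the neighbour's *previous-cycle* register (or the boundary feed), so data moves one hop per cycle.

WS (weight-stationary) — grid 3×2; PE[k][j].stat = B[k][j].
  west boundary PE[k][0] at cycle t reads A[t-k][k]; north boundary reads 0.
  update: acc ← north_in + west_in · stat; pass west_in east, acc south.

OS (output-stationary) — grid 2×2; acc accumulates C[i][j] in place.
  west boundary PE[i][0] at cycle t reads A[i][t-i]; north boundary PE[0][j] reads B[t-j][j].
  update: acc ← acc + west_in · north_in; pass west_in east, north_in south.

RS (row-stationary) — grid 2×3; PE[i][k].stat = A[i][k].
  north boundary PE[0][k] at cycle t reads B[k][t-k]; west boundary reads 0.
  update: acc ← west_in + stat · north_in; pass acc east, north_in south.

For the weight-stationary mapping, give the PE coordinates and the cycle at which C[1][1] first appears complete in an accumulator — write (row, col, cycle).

WS — PE[2][1] is where C[1][1] collects:
  @0  [2,1]  acc 0  |  →0  ↓0
  @1  [2,1]  acc 0  |  →0  ↓0
  @2  [2,1]  acc 0  |  →0  ↓0
  @3  [2,1]  acc 84  |  →1  ↓84
  @4  [2,1]  acc 47  |  →4  ↓47

(row, col, cycle) = (2, 1, 4)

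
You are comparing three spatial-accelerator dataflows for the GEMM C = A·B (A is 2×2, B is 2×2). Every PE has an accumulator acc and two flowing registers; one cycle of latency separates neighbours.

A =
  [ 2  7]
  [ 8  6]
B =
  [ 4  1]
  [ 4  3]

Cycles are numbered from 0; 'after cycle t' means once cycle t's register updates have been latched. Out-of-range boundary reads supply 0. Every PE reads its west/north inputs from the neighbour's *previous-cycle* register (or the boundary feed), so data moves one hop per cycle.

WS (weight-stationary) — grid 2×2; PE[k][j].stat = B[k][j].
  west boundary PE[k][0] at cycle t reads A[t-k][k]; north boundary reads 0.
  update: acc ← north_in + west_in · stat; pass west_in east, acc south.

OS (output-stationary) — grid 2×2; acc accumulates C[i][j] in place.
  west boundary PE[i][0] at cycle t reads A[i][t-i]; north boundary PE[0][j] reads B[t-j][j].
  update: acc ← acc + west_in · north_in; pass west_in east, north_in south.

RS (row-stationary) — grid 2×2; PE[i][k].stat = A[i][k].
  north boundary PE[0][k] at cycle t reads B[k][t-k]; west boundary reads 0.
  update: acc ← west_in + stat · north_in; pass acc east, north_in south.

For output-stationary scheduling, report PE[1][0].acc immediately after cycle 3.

OS (2×2). Following PE[1][0] plus its west/north inputs:
  t=0 PE[0][0]: acc=8 h=2 v=4
  t=0 PE[1][0]: acc=0 h=0 v=0
  t=1 PE[0][0]: acc=36 h=7 v=4
  t=1 PE[1][0]: acc=32 h=8 v=4
  t=2 PE[0][0]: acc=36 h=0 v=0
  t=2 PE[1][0]: acc=56 h=6 v=4
  t=3 PE[0][0]: acc=36 h=0 v=0
  t=3 PE[1][0]: acc=56 h=0 v=0

PE[1][0].acc = 56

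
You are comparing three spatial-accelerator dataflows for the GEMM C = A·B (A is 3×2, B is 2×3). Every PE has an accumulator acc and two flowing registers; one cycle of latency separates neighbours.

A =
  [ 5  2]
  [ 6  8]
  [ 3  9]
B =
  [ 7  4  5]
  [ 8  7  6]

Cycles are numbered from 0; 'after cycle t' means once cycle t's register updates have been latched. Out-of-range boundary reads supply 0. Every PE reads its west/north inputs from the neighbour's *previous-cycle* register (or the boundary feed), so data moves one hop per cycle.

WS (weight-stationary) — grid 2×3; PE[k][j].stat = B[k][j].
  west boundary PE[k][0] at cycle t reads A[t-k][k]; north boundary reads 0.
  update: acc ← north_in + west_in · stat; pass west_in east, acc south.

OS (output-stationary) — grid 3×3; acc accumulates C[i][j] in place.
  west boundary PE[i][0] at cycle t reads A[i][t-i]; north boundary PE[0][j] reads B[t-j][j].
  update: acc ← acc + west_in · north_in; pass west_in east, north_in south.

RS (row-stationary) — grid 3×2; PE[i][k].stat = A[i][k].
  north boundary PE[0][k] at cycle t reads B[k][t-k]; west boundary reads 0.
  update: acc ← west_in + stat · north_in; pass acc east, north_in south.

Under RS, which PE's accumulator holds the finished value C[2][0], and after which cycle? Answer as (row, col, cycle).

RS — PE[2][1] is where C[2][0] collects:
  cycle 0: PE[2][1] → acc 0, east 0, south 0
  cycle 1: PE[2][1] → acc 0, east 0, south 0
  cycle 2: PE[2][1] → acc 0, east 0, south 0
  cycle 3: PE[2][1] → acc 93, east 93, south 8

(row, col, cycle) = (2, 1, 3)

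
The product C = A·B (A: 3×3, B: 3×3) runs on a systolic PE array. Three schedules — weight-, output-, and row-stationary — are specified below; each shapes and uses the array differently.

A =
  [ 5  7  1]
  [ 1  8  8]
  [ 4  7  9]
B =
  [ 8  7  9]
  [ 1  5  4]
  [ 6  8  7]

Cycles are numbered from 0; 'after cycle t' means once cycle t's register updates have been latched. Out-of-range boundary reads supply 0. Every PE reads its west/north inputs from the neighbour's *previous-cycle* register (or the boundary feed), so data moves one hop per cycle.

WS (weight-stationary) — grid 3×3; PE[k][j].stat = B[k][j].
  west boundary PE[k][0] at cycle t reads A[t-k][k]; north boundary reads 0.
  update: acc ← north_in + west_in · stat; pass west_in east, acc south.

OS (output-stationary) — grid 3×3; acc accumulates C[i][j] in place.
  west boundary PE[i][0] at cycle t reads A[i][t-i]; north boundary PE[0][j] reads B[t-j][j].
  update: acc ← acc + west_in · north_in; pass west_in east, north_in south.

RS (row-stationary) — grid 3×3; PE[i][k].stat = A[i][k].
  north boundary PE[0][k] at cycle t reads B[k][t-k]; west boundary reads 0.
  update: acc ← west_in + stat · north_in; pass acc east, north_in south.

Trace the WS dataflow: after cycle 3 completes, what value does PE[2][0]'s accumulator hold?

WS (3×3). Following PE[2][0] plus its west/north inputs:
  c0 r1c0: 0 / 0 / 0
  c0 r2c0: 0 / 0 / 0
  c1 r1c0: 47 / 7 / 47
  c1 r2c0: 0 / 0 / 0
  c2 r1c0: 16 / 8 / 16
  c2 r2c0: 53 / 1 / 53
  c3 r1c0: 39 / 7 / 39
  c3 r2c0: 64 / 8 / 64

PE[2][0].acc = 64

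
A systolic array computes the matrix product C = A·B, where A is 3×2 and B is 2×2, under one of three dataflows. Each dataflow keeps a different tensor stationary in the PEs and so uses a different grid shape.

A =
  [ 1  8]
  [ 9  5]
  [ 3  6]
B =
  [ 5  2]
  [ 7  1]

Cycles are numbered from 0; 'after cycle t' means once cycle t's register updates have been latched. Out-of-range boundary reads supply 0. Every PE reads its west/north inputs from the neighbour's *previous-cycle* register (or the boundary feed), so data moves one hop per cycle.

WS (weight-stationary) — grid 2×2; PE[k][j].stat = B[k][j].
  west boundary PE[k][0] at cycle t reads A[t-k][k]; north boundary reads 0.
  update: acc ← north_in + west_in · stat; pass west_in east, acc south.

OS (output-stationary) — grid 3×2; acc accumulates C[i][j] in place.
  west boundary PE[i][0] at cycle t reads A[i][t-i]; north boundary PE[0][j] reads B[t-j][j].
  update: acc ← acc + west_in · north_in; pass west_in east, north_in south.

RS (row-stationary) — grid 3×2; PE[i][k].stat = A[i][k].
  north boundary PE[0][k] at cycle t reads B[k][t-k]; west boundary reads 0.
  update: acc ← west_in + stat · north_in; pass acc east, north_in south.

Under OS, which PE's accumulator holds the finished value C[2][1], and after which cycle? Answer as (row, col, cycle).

OS: C[2][1] accumulates in PE[2][1]:
  @0  [2,1]  acc 0  |  →0  ↓0
  @1  [2,1]  acc 0  |  →0  ↓0
  @2  [2,1]  acc 0  |  →0  ↓0
  @3  [2,1]  acc 6  |  →3  ↓2
  @4  [2,1]  acc 12  |  →6  ↓1

(row, col, cycle) = (2, 1, 4)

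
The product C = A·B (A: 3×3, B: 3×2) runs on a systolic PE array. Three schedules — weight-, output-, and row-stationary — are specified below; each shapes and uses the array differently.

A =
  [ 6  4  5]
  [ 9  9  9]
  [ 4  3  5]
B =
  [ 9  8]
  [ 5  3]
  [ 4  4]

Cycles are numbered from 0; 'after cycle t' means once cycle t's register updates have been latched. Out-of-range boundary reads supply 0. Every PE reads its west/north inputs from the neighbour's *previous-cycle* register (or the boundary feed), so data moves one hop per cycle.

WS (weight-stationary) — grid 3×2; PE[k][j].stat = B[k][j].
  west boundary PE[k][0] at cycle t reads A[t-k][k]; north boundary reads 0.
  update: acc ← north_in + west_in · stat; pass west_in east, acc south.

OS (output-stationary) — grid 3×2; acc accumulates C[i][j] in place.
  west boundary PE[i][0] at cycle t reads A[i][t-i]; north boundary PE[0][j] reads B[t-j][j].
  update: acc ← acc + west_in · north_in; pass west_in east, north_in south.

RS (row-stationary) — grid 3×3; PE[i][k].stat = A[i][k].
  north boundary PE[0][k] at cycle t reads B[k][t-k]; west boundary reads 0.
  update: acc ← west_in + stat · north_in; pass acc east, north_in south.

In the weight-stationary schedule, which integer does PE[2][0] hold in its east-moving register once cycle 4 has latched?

register = 5

WS on a 3×2 grid — tracing PE[2][0] and its feeders:
  0: (1,0).acc=0  regs=<0,0>
  0: (2,0).acc=0  regs=<0,0>
  1: (1,0).acc=74  regs=<4,74>
  1: (2,0).acc=0  regs=<0,0>
  2: (1,0).acc=126  regs=<9,126>
  2: (2,0).acc=94  regs=<5,94>
  3: (1,0).acc=51  regs=<3,51>
  3: (2,0).acc=162  regs=<9,162>
  4: (1,0).acc=0  regs=<0,0>
  4: (2,0).acc=71  regs=<5,71>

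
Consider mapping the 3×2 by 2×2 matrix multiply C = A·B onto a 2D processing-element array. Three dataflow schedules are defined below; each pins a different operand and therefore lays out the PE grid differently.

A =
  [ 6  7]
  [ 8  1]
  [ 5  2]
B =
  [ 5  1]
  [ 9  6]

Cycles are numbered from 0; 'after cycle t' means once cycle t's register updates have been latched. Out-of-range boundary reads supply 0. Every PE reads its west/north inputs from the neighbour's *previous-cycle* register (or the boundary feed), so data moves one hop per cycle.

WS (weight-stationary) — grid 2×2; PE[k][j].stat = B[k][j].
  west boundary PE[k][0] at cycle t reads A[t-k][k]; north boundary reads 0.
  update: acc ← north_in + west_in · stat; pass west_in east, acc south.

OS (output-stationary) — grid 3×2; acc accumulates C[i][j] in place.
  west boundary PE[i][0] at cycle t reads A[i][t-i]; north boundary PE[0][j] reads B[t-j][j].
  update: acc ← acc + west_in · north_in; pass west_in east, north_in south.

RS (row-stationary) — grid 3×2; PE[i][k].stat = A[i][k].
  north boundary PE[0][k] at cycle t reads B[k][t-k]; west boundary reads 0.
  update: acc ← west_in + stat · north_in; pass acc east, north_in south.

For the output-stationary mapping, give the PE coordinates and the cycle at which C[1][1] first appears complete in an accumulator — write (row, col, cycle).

OS: C[1][1] accumulates in PE[1][1]:
  step 0 · PE1,1: acc=0; fwd→0 fwd↓0
  step 1 · PE1,1: acc=0; fwd→0 fwd↓0
  step 2 · PE1,1: acc=8; fwd→8 fwd↓1
  step 3 · PE1,1: acc=14; fwd→1 fwd↓6

(row, col, cycle) = (1, 1, 3)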